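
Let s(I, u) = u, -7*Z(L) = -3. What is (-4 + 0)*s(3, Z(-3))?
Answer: -12/7 ≈ -1.7143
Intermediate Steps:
Z(L) = 3/7 (Z(L) = -⅐*(-3) = 3/7)
(-4 + 0)*s(3, Z(-3)) = (-4 + 0)*(3/7) = -4*3/7 = -12/7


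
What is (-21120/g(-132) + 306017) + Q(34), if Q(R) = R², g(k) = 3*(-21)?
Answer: 6457673/21 ≈ 3.0751e+5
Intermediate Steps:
g(k) = -63
(-21120/g(-132) + 306017) + Q(34) = (-21120/(-63) + 306017) + 34² = (-21120*(-1/63) + 306017) + 1156 = (7040/21 + 306017) + 1156 = 6433397/21 + 1156 = 6457673/21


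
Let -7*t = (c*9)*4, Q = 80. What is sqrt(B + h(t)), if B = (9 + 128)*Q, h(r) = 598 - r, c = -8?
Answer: sqrt(564326)/7 ≈ 107.32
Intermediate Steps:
t = 288/7 (t = -(-8*9)*4/7 = -(-72)*4/7 = -1/7*(-288) = 288/7 ≈ 41.143)
B = 10960 (B = (9 + 128)*80 = 137*80 = 10960)
sqrt(B + h(t)) = sqrt(10960 + (598 - 1*288/7)) = sqrt(10960 + (598 - 288/7)) = sqrt(10960 + 3898/7) = sqrt(80618/7) = sqrt(564326)/7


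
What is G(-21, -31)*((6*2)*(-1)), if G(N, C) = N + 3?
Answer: 216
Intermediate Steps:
G(N, C) = 3 + N
G(-21, -31)*((6*2)*(-1)) = (3 - 21)*((6*2)*(-1)) = -216*(-1) = -18*(-12) = 216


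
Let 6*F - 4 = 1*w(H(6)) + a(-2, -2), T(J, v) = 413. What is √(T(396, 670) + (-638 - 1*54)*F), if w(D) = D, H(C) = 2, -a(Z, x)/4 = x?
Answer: I*√10815/3 ≈ 34.665*I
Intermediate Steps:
a(Z, x) = -4*x
F = 7/3 (F = ⅔ + (1*2 - 4*(-2))/6 = ⅔ + (2 + 8)/6 = ⅔ + (⅙)*10 = ⅔ + 5/3 = 7/3 ≈ 2.3333)
√(T(396, 670) + (-638 - 1*54)*F) = √(413 + (-638 - 1*54)*(7/3)) = √(413 + (-638 - 54)*(7/3)) = √(413 - 692*7/3) = √(413 - 4844/3) = √(-3605/3) = I*√10815/3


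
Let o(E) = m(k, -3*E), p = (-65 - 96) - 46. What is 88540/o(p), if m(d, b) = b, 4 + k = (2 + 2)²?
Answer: 88540/621 ≈ 142.58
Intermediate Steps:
k = 12 (k = -4 + (2 + 2)² = -4 + 4² = -4 + 16 = 12)
p = -207 (p = -161 - 46 = -207)
o(E) = -3*E
88540/o(p) = 88540/((-3*(-207))) = 88540/621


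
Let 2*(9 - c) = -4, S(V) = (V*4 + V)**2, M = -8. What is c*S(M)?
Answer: 17600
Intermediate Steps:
S(V) = 25*V**2 (S(V) = (4*V + V)**2 = (5*V)**2 = 25*V**2)
c = 11 (c = 9 - 1/2*(-4) = 9 + 2 = 11)
c*S(M) = 11*(25*(-8)**2) = 11*(25*64) = 11*1600 = 17600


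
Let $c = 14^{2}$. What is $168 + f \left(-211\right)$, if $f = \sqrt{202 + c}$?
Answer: $168 - 211 \sqrt{398} \approx -4041.4$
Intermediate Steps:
$c = 196$
$f = \sqrt{398}$ ($f = \sqrt{202 + 196} = \sqrt{398} \approx 19.95$)
$168 + f \left(-211\right) = 168 + \sqrt{398} \left(-211\right) = 168 - 211 \sqrt{398}$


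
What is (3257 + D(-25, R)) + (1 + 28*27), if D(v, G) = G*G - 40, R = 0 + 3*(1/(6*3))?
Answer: 143065/36 ≈ 3974.0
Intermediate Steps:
R = 1/6 (R = 0 + 3*((1/6)*(1/3)) = 0 + 3*(1/18) = 0 + 1/6 = 1/6 ≈ 0.16667)
D(v, G) = -40 + G**2 (D(v, G) = G**2 - 40 = -40 + G**2)
(3257 + D(-25, R)) + (1 + 28*27) = (3257 + (-40 + (1/6)**2)) + (1 + 28*27) = (3257 + (-40 + 1/36)) + (1 + 756) = (3257 - 1439/36) + 757 = 115813/36 + 757 = 143065/36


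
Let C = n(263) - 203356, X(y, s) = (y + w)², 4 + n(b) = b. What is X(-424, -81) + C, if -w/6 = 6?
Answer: 8503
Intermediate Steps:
w = -36 (w = -6*6 = -36)
n(b) = -4 + b
X(y, s) = (-36 + y)² (X(y, s) = (y - 36)² = (-36 + y)²)
C = -203097 (C = (-4 + 263) - 203356 = 259 - 203356 = -203097)
X(-424, -81) + C = (-36 - 424)² - 203097 = (-460)² - 203097 = 211600 - 203097 = 8503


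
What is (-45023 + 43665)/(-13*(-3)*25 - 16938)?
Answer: 1358/15963 ≈ 0.085072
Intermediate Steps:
(-45023 + 43665)/(-13*(-3)*25 - 16938) = -1358/(39*25 - 16938) = -1358/(975 - 16938) = -1358/(-15963) = -1358*(-1/15963) = 1358/15963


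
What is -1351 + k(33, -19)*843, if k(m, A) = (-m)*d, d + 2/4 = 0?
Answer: 25117/2 ≈ 12559.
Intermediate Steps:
d = -1/2 (d = -1/2 + 0 = -1/2 ≈ -0.50000)
k(m, A) = m/2 (k(m, A) = -m*(-1/2) = m/2)
-1351 + k(33, -19)*843 = -1351 + ((1/2)*33)*843 = -1351 + (33/2)*843 = -1351 + 27819/2 = 25117/2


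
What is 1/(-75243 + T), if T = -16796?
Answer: -1/92039 ≈ -1.0865e-5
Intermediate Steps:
1/(-75243 + T) = 1/(-75243 - 16796) = 1/(-92039) = -1/92039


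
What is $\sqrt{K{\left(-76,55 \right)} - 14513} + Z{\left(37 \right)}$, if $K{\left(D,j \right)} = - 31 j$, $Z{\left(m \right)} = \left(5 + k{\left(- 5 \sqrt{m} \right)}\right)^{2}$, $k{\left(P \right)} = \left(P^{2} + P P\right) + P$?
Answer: $3441950 - 18550 \sqrt{37} + 3 i \sqrt{1802} \approx 3.3291 \cdot 10^{6} + 127.35 i$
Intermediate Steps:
$k{\left(P \right)} = P + 2 P^{2}$ ($k{\left(P \right)} = \left(P^{2} + P^{2}\right) + P = 2 P^{2} + P = P + 2 P^{2}$)
$Z{\left(m \right)} = \left(5 - 5 \sqrt{m} \left(1 - 10 \sqrt{m}\right)\right)^{2}$ ($Z{\left(m \right)} = \left(5 + - 5 \sqrt{m} \left(1 + 2 \left(- 5 \sqrt{m}\right)\right)\right)^{2} = \left(5 + - 5 \sqrt{m} \left(1 - 10 \sqrt{m}\right)\right)^{2} = \left(5 - 5 \sqrt{m} \left(1 - 10 \sqrt{m}\right)\right)^{2}$)
$\sqrt{K{\left(-76,55 \right)} - 14513} + Z{\left(37 \right)} = \sqrt{\left(-31\right) 55 - 14513} + 25 \left(1 - \sqrt{37} + 10 \cdot 37\right)^{2} = \sqrt{-1705 - 14513} + 25 \left(1 - \sqrt{37} + 370\right)^{2} = \sqrt{-16218} + 25 \left(371 - \sqrt{37}\right)^{2} = 3 i \sqrt{1802} + 25 \left(371 - \sqrt{37}\right)^{2} = 25 \left(371 - \sqrt{37}\right)^{2} + 3 i \sqrt{1802}$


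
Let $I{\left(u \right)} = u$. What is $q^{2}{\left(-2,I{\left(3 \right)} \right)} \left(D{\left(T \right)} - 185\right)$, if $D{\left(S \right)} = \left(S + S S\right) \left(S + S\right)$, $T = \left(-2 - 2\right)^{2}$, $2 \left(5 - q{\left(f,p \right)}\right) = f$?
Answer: $306684$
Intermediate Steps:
$q{\left(f,p \right)} = 5 - \frac{f}{2}$
$T = 16$ ($T = \left(-4\right)^{2} = 16$)
$D{\left(S \right)} = 2 S \left(S + S^{2}\right)$ ($D{\left(S \right)} = \left(S + S^{2}\right) 2 S = 2 S \left(S + S^{2}\right)$)
$q^{2}{\left(-2,I{\left(3 \right)} \right)} \left(D{\left(T \right)} - 185\right) = \left(5 - -1\right)^{2} \left(2 \cdot 16^{2} \left(1 + 16\right) - 185\right) = \left(5 + 1\right)^{2} \left(2 \cdot 256 \cdot 17 - 185\right) = 6^{2} \left(8704 - 185\right) = 36 \cdot 8519 = 306684$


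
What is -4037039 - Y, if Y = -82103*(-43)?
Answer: -7567468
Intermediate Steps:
Y = 3530429
-4037039 - Y = -4037039 - 1*3530429 = -4037039 - 3530429 = -7567468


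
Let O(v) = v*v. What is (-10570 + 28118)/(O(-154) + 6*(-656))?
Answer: 4387/4945 ≈ 0.88716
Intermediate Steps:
O(v) = v**2
(-10570 + 28118)/(O(-154) + 6*(-656)) = (-10570 + 28118)/((-154)**2 + 6*(-656)) = 17548/(23716 - 3936) = 17548/19780 = 17548*(1/19780) = 4387/4945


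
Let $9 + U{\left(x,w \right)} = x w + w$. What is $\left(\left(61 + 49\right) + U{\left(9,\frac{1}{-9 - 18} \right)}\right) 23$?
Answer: $\frac{62491}{27} \approx 2314.5$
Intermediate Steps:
$U{\left(x,w \right)} = -9 + w + w x$ ($U{\left(x,w \right)} = -9 + \left(x w + w\right) = -9 + \left(w x + w\right) = -9 + \left(w + w x\right) = -9 + w + w x$)
$\left(\left(61 + 49\right) + U{\left(9,\frac{1}{-9 - 18} \right)}\right) 23 = \left(\left(61 + 49\right) + \left(-9 + \frac{1}{-9 - 18} + \frac{1}{-9 - 18} \cdot 9\right)\right) 23 = \left(110 + \left(-9 + \frac{1}{-27} + \frac{1}{-27} \cdot 9\right)\right) 23 = \left(110 - \frac{253}{27}\right) 23 = \frac{2717}{27} \cdot 23 = \frac{62491}{27}$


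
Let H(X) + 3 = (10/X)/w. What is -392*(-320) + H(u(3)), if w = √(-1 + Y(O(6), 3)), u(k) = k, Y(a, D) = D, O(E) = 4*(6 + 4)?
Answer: 125437 + 5*√2/3 ≈ 1.2544e+5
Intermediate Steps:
O(E) = 40 (O(E) = 4*10 = 40)
w = √2 (w = √(-1 + 3) = √2 ≈ 1.4142)
H(X) = -3 + 5*√2/X (H(X) = -3 + (10/X)/(√2) = -3 + (10/X)*(√2/2) = -3 + 5*√2/X)
-392*(-320) + H(u(3)) = -392*(-320) + (-3 + 5*√2/3) = 125440 + (-3 + 5*√2*(⅓)) = 125440 + (-3 + 5*√2/3) = 125437 + 5*√2/3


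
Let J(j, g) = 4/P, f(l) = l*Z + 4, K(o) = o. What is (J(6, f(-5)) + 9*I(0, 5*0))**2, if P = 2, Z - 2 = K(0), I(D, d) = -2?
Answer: 256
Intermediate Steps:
Z = 2 (Z = 2 + 0 = 2)
f(l) = 4 + 2*l (f(l) = l*2 + 4 = 2*l + 4 = 4 + 2*l)
J(j, g) = 2 (J(j, g) = 4/2 = 4*(1/2) = 2)
(J(6, f(-5)) + 9*I(0, 5*0))**2 = (2 + 9*(-2))**2 = (2 - 18)**2 = (-16)**2 = 256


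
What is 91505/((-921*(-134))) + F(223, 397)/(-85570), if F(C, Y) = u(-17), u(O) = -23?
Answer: 1958230343/2640133995 ≈ 0.74172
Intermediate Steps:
F(C, Y) = -23
91505/((-921*(-134))) + F(223, 397)/(-85570) = 91505/((-921*(-134))) - 23/(-85570) = 91505/123414 - 23*(-1/85570) = 91505*(1/123414) + 23/85570 = 91505/123414 + 23/85570 = 1958230343/2640133995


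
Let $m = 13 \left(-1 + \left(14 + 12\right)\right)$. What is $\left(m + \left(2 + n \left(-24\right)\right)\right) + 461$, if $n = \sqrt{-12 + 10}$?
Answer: $788 - 24 i \sqrt{2} \approx 788.0 - 33.941 i$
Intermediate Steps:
$n = i \sqrt{2}$ ($n = \sqrt{-2} = i \sqrt{2} \approx 1.4142 i$)
$m = 325$ ($m = 13 \left(-1 + 26\right) = 13 \cdot 25 = 325$)
$\left(m + \left(2 + n \left(-24\right)\right)\right) + 461 = \left(325 + \left(2 + i \sqrt{2} \left(-24\right)\right)\right) + 461 = \left(325 + \left(2 - 24 i \sqrt{2}\right)\right) + 461 = \left(327 - 24 i \sqrt{2}\right) + 461 = 788 - 24 i \sqrt{2}$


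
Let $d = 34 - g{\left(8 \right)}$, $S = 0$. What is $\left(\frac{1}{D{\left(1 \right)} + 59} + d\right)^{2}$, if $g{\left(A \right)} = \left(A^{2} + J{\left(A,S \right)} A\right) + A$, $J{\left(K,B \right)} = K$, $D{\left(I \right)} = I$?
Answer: $\frac{37442161}{3600} \approx 10401.0$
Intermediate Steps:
$g{\left(A \right)} = A + 2 A^{2}$ ($g{\left(A \right)} = \left(A^{2} + A A\right) + A = \left(A^{2} + A^{2}\right) + A = 2 A^{2} + A = A + 2 A^{2}$)
$d = -102$ ($d = 34 - 8 \left(1 + 2 \cdot 8\right) = 34 - 8 \left(1 + 16\right) = 34 - 8 \cdot 17 = 34 - 136 = -102$)
$\left(\frac{1}{D{\left(1 \right)} + 59} + d\right)^{2} = \left(\frac{1}{1 + 59} - 102\right)^{2} = \left(\frac{1}{60} - 102\right)^{2} = \left(- \frac{6119}{60}\right)^{2} = \frac{37442161}{3600}$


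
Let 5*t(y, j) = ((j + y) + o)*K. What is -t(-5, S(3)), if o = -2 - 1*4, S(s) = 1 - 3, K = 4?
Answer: 52/5 ≈ 10.400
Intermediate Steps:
S(s) = -2
o = -6 (o = -2 - 4 = -6)
t(y, j) = -24/5 + 4*j/5 + 4*y/5 (t(y, j) = (((j + y) - 6)*4)/5 = ((-6 + j + y)*4)/5 = (-24 + 4*j + 4*y)/5 = -24/5 + 4*j/5 + 4*y/5)
-t(-5, S(3)) = -(-24/5 + (⅘)*(-2) + (⅘)*(-5)) = -(-24/5 - 8/5 - 4) = -1*(-52/5) = 52/5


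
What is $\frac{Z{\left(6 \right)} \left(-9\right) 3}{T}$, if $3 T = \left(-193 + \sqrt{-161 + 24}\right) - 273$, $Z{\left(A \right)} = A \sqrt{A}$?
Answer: $\frac{75492 \sqrt{6}}{72431} + \frac{162 i \sqrt{822}}{72431} \approx 2.553 + 0.064125 i$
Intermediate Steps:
$Z{\left(A \right)} = A^{\frac{3}{2}}$
$T = - \frac{466}{3} + \frac{i \sqrt{137}}{3}$ ($T = \frac{\left(-193 + \sqrt{-161 + 24}\right) - 273}{3} = \frac{\left(-193 + \sqrt{-137}\right) - 273}{3} = \frac{\left(-193 + i \sqrt{137}\right) - 273}{3} = \frac{-466 + i \sqrt{137}}{3} = - \frac{466}{3} + \frac{i \sqrt{137}}{3} \approx -155.33 + 3.9016 i$)
$\frac{Z{\left(6 \right)} \left(-9\right) 3}{T} = \frac{6^{\frac{3}{2}} \left(-9\right) 3}{- \frac{466}{3} + \frac{i \sqrt{137}}{3}} = \frac{6 \sqrt{6} \left(-9\right) 3}{- \frac{466}{3} + \frac{i \sqrt{137}}{3}} = \frac{- 54 \sqrt{6} \cdot 3}{- \frac{466}{3} + \frac{i \sqrt{137}}{3}} = \frac{\left(-162\right) \sqrt{6}}{- \frac{466}{3} + \frac{i \sqrt{137}}{3}} = - \frac{162 \sqrt{6}}{- \frac{466}{3} + \frac{i \sqrt{137}}{3}}$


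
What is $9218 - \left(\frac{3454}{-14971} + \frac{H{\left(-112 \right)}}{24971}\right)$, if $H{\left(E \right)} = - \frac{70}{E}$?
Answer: $\frac{2506291718411}{271884248} \approx 9218.2$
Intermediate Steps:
$9218 - \left(\frac{3454}{-14971} + \frac{H{\left(-112 \right)}}{24971}\right) = 9218 - \left(\frac{3454}{-14971} + \frac{\left(-70\right) \frac{1}{-112}}{24971}\right) = 9218 - \left(3454 \left(- \frac{1}{14971}\right) + \left(-70\right) \left(- \frac{1}{112}\right) \frac{1}{24971}\right) = 9218 - \left(- \frac{314}{1361} + \frac{5}{8} \cdot \frac{1}{24971}\right) = 9218 - \left(- \frac{314}{1361} + \frac{5}{199768}\right) = 9218 - - \frac{62720347}{271884248} = 9218 + \frac{62720347}{271884248} = \frac{2506291718411}{271884248}$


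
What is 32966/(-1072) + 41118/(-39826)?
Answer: -339245603/10673368 ≈ -31.784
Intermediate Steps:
32966/(-1072) + 41118/(-39826) = 32966*(-1/1072) + 41118*(-1/39826) = -16483/536 - 20559/19913 = -339245603/10673368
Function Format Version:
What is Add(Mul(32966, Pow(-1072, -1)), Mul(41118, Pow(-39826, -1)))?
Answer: Rational(-339245603, 10673368) ≈ -31.784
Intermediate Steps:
Add(Mul(32966, Pow(-1072, -1)), Mul(41118, Pow(-39826, -1))) = Add(Mul(32966, Rational(-1, 1072)), Mul(41118, Rational(-1, 39826))) = Add(Rational(-16483, 536), Rational(-20559, 19913)) = Rational(-339245603, 10673368)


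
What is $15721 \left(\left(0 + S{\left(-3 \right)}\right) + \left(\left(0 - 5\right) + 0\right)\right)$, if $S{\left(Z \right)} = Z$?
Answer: $-125768$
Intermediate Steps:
$15721 \left(\left(0 + S{\left(-3 \right)}\right) + \left(\left(0 - 5\right) + 0\right)\right) = 15721 \left(\left(0 - 3\right) + \left(\left(0 - 5\right) + 0\right)\right) = 15721 \left(-3 + \left(-5 + 0\right)\right) = 15721 \left(-3 - 5\right) = 15721 \left(-8\right) = -125768$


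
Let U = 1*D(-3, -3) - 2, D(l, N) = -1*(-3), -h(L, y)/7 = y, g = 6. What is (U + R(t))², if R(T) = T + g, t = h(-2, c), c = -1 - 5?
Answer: 2401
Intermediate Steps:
c = -6
h(L, y) = -7*y
t = 42 (t = -7*(-6) = 42)
R(T) = 6 + T (R(T) = T + 6 = 6 + T)
D(l, N) = 3
U = 1 (U = 1*3 - 2 = 3 - 2 = 1)
(U + R(t))² = (1 + (6 + 42))² = (1 + 48)² = 49² = 2401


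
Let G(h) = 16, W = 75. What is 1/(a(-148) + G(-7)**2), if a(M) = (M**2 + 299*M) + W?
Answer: -1/22017 ≈ -4.5419e-5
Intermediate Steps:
a(M) = 75 + M**2 + 299*M (a(M) = (M**2 + 299*M) + 75 = 75 + M**2 + 299*M)
1/(a(-148) + G(-7)**2) = 1/((75 + (-148)**2 + 299*(-148)) + 16**2) = 1/((75 + 21904 - 44252) + 256) = 1/(-22273 + 256) = 1/(-22017) = -1/22017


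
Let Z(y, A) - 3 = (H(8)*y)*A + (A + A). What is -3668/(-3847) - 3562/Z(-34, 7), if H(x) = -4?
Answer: -10148722/3727743 ≈ -2.7225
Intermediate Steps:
Z(y, A) = 3 + 2*A - 4*A*y (Z(y, A) = 3 + ((-4*y)*A + (A + A)) = 3 + (-4*A*y + 2*A) = 3 + (2*A - 4*A*y) = 3 + 2*A - 4*A*y)
-3668/(-3847) - 3562/Z(-34, 7) = -3668/(-3847) - 3562/(3 + 2*7 - 4*7*(-34)) = -3668*(-1/3847) - 3562/(3 + 14 + 952) = 3668/3847 - 3562/969 = -10148722/3727743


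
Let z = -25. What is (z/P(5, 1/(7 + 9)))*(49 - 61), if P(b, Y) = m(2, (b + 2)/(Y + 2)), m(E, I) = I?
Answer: 2475/28 ≈ 88.393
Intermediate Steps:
P(b, Y) = (2 + b)/(2 + Y) (P(b, Y) = (b + 2)/(Y + 2) = (2 + b)/(2 + Y))
(z/P(5, 1/(7 + 9)))*(49 - 61) = (-25*(2 + 1/(7 + 9))/(2 + 5))*(49 - 61) = -25/(7/(2 + 1/16))*(-12) = -25/(7/(33/16))*(-12) = -25/((16/33)*7)*(-12) = -25/112/33*(-12) = -25*33/112*(-12) = -825/112*(-12) = 2475/28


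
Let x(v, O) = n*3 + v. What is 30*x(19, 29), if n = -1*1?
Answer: 480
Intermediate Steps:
n = -1
x(v, O) = -3 + v (x(v, O) = -1*3 + v = -3 + v)
30*x(19, 29) = 30*(-3 + 19) = 30*16 = 480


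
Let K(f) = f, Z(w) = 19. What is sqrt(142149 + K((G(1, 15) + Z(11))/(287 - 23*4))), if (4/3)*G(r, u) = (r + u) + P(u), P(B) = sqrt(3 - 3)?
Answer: sqrt(5405221770)/195 ≈ 377.03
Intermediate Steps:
P(B) = 0 (P(B) = sqrt(0) = 0)
G(r, u) = 3*r/4 + 3*u/4 (G(r, u) = 3*((r + u) + 0)/4 = 3*(r + u)/4 = 3*r/4 + 3*u/4)
sqrt(142149 + K((G(1, 15) + Z(11))/(287 - 23*4))) = sqrt(142149 + (((3/4)*1 + (3/4)*15) + 19)/(287 - 23*4)) = sqrt(142149 + ((3/4 + 45/4) + 19)/(287 - 92)) = sqrt(142149 + (12 + 19)/195) = sqrt(142149 + 31*(1/195)) = sqrt(142149 + 31/195) = sqrt(27719086/195) = sqrt(5405221770)/195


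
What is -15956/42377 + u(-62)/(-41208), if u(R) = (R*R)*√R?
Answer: -15956/42377 - 961*I*√62/10302 ≈ -0.37652 - 0.73451*I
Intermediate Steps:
u(R) = R^(5/2) (u(R) = R²*√R = R^(5/2))
-15956/42377 + u(-62)/(-41208) = -15956/42377 + (-62)^(5/2)/(-41208) = -15956*1/42377 + (3844*I*√62)*(-1/41208) = -15956/42377 - 961*I*√62/10302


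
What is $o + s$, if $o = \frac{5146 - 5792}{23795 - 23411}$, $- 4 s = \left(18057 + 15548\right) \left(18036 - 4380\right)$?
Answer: $- \frac{22027674563}{192} \approx -1.1473 \cdot 10^{8}$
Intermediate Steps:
$s = -114727470$ ($s = - \frac{\left(18057 + 15548\right) \left(18036 - 4380\right)}{4} = - \frac{33605 \cdot 13656}{4} = \left(- \frac{1}{4}\right) 458909880 = -114727470$)
$o = - \frac{323}{192}$ ($o = - \frac{646}{384} = \left(-646\right) \frac{1}{384} = - \frac{323}{192} \approx -1.6823$)
$o + s = - \frac{323}{192} - 114727470 = - \frac{22027674563}{192}$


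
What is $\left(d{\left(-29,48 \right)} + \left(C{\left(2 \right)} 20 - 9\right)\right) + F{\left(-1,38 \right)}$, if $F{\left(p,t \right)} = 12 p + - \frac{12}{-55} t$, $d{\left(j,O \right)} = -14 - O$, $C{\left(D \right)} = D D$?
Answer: $\frac{291}{55} \approx 5.2909$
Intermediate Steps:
$C{\left(D \right)} = D^{2}$
$F{\left(p,t \right)} = 12 p + \frac{12 t}{55}$ ($F{\left(p,t \right)} = 12 p + \left(-12\right) \left(- \frac{1}{55}\right) t = 12 p + \frac{12 t}{55}$)
$\left(d{\left(-29,48 \right)} + \left(C{\left(2 \right)} 20 - 9\right)\right) + F{\left(-1,38 \right)} = \left(\left(-14 - 48\right) - \left(9 - 2^{2} \cdot 20\right)\right) + \left(12 \left(-1\right) + \frac{12}{55} \cdot 38\right) = \left(\left(-14 - 48\right) + \left(4 \cdot 20 - 9\right)\right) + \left(-12 + \frac{456}{55}\right) = \left(-62 + \left(80 - 9\right)\right) - \frac{204}{55} = \left(-62 + 71\right) - \frac{204}{55} = 9 - \frac{204}{55} = \frac{291}{55}$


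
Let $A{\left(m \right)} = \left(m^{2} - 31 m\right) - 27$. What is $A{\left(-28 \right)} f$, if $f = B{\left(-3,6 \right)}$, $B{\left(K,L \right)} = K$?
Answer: $-4875$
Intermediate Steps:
$A{\left(m \right)} = -27 + m^{2} - 31 m$
$f = -3$
$A{\left(-28 \right)} f = \left(-27 + \left(-28\right)^{2} - -868\right) \left(-3\right) = \left(-27 + 784 + 868\right) \left(-3\right) = 1625 \left(-3\right) = -4875$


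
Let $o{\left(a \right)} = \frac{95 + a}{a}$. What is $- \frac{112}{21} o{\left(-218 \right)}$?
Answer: $- \frac{328}{109} \approx -3.0092$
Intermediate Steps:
$o{\left(a \right)} = \frac{95 + a}{a}$
$- \frac{112}{21} o{\left(-218 \right)} = - \frac{112}{21} \frac{95 - 218}{-218} = \left(-112\right) \frac{1}{21} \left(\left(- \frac{1}{218}\right) \left(-123\right)\right) = \left(- \frac{16}{3}\right) \frac{123}{218} = - \frac{328}{109}$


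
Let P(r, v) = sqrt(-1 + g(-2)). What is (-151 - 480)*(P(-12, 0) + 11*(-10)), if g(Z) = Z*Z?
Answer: 69410 - 631*sqrt(3) ≈ 68317.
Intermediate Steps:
g(Z) = Z**2
P(r, v) = sqrt(3) (P(r, v) = sqrt(-1 + (-2)**2) = sqrt(-1 + 4) = sqrt(3))
(-151 - 480)*(P(-12, 0) + 11*(-10)) = (-151 - 480)*(sqrt(3) + 11*(-10)) = -631*(sqrt(3) - 110) = -631*(-110 + sqrt(3)) = 69410 - 631*sqrt(3)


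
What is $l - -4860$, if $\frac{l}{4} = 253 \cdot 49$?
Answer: $54448$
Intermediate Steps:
$l = 49588$ ($l = 4 \cdot 253 \cdot 49 = 4 \cdot 12397 = 49588$)
$l - -4860 = 49588 - -4860 = 49588 + 4860 = 54448$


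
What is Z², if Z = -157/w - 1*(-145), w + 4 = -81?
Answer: 155800324/7225 ≈ 21564.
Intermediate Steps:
w = -85 (w = -4 - 81 = -85)
Z = 12482/85 (Z = -157/(-85) - 1*(-145) = -157*(-1/85) + 145 = 157/85 + 145 = 12482/85 ≈ 146.85)
Z² = (12482/85)² = 155800324/7225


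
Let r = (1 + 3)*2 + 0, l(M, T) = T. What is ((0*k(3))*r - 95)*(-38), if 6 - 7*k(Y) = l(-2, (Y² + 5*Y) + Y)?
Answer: 3610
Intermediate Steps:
k(Y) = 6/7 - 6*Y/7 - Y²/7 (k(Y) = 6/7 - ((Y² + 5*Y) + Y)/7 = 6/7 - (Y² + 6*Y)/7 = 6/7 + (-6*Y/7 - Y²/7) = 6/7 - 6*Y/7 - Y²/7)
r = 8 (r = 4*2 + 0 = 8 + 0 = 8)
((0*k(3))*r - 95)*(-38) = ((0*(6/7 - ⅐*3*(6 + 3)))*8 - 95)*(-38) = ((0*(6/7 - ⅐*3*9))*8 - 95)*(-38) = ((0*(6/7 - 27/7))*8 - 95)*(-38) = ((0*(-3))*8 - 95)*(-38) = (0*8 - 95)*(-38) = (0 - 95)*(-38) = -95*(-38) = 3610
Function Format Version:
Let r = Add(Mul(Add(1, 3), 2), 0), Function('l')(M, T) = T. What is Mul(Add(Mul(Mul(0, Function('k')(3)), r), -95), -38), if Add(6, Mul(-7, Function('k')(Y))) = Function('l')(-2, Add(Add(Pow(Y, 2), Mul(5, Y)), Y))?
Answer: 3610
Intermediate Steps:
Function('k')(Y) = Add(Rational(6, 7), Mul(Rational(-6, 7), Y), Mul(Rational(-1, 7), Pow(Y, 2))) (Function('k')(Y) = Add(Rational(6, 7), Mul(Rational(-1, 7), Add(Add(Pow(Y, 2), Mul(5, Y)), Y))) = Add(Rational(6, 7), Mul(Rational(-1, 7), Add(Pow(Y, 2), Mul(6, Y)))) = Add(Rational(6, 7), Add(Mul(Rational(-6, 7), Y), Mul(Rational(-1, 7), Pow(Y, 2)))) = Add(Rational(6, 7), Mul(Rational(-6, 7), Y), Mul(Rational(-1, 7), Pow(Y, 2))))
r = 8 (r = Add(Mul(4, 2), 0) = Add(8, 0) = 8)
Mul(Add(Mul(Mul(0, Function('k')(3)), r), -95), -38) = Mul(Add(Mul(Mul(0, Add(Rational(6, 7), Mul(Rational(-1, 7), 3, Add(6, 3)))), 8), -95), -38) = Mul(Add(Mul(Mul(0, Add(Rational(6, 7), Mul(Rational(-1, 7), 3, 9))), 8), -95), -38) = Mul(Add(Mul(Mul(0, Add(Rational(6, 7), Rational(-27, 7))), 8), -95), -38) = Mul(Add(Mul(Mul(0, -3), 8), -95), -38) = Mul(Add(Mul(0, 8), -95), -38) = Mul(Add(0, -95), -38) = Mul(-95, -38) = 3610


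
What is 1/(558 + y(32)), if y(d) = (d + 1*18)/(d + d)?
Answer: 32/17881 ≈ 0.0017896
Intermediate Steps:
y(d) = (18 + d)/(2*d) (y(d) = (d + 18)/((2*d)) = (18 + d)*(1/(2*d)) = (18 + d)/(2*d))
1/(558 + y(32)) = 1/(558 + (½)*(18 + 32)/32) = 1/(558 + (½)*(1/32)*50) = 1/(558 + 25/32) = 1/(17881/32) = 32/17881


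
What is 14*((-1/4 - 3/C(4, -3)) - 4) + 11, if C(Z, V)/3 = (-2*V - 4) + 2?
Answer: -52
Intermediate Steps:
C(Z, V) = -6 - 6*V (C(Z, V) = 3*((-2*V - 4) + 2) = 3*((-4 - 2*V) + 2) = 3*(-2 - 2*V) = -6 - 6*V)
14*((-1/4 - 3/C(4, -3)) - 4) + 11 = 14*((-1/4 - 3/(-6 - 6*(-3))) - 4) + 11 = 14*((-1*¼ - 3/(-6 + 18)) - 4) + 11 = 14*((-¼ - 3/12) - 4) + 11 = 14*((-¼ - 3*1/12) - 4) + 11 = 14*((-¼ - ¼) - 4) + 11 = 14*(-½ - 4) + 11 = 14*(-9/2) + 11 = -63 + 11 = -52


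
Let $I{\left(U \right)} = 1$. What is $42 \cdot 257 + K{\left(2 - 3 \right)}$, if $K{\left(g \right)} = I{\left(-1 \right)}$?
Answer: $10795$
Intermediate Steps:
$K{\left(g \right)} = 1$
$42 \cdot 257 + K{\left(2 - 3 \right)} = 42 \cdot 257 + 1 = 10794 + 1 = 10795$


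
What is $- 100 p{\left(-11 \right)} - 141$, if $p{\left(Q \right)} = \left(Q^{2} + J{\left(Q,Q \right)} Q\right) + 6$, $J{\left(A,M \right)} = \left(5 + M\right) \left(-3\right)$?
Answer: $6959$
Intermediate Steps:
$J{\left(A,M \right)} = -15 - 3 M$
$p{\left(Q \right)} = 6 + Q^{2} + Q \left(-15 - 3 Q\right)$ ($p{\left(Q \right)} = \left(Q^{2} + \left(-15 - 3 Q\right) Q\right) + 6 = \left(Q^{2} + Q \left(-15 - 3 Q\right)\right) + 6 = 6 + Q^{2} + Q \left(-15 - 3 Q\right)$)
$- 100 p{\left(-11 \right)} - 141 = - 100 \left(6 - -165 - 2 \left(-11\right)^{2}\right) - 141 = - 100 \left(6 + 165 - 242\right) - 141 = \left(-100\right) \left(-71\right) - 141 = 7100 - 141 = 6959$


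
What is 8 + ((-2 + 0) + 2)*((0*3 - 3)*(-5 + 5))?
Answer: 8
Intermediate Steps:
8 + ((-2 + 0) + 2)*((0*3 - 3)*(-5 + 5)) = 8 + (-2 + 2)*((0 - 3)*0) = 8 + 0*(-3*0) = 8 + 0*0 = 8 + 0 = 8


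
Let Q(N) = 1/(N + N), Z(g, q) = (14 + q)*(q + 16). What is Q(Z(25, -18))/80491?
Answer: 1/1287856 ≈ 7.7648e-7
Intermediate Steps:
Z(g, q) = (14 + q)*(16 + q)
Q(N) = 1/(2*N)
Q(Z(25, -18))/80491 = (1/(2*(224 + (-18)² + 30*(-18))))/80491 = (1/(2*(224 + 324 - 540)))*(1/80491) = ((½)/8)*(1/80491) = ((½)*(⅛))*(1/80491) = (1/16)*(1/80491) = 1/1287856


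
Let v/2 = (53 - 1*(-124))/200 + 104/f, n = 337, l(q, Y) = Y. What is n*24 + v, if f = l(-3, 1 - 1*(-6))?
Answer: 5683639/700 ≈ 8119.5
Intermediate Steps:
f = 7 (f = 1 - 1*(-6) = 1 + 6 = 7)
v = 22039/700 (v = 2*((53 - 1*(-124))/200 + 104/7) = 2*((53 + 124)*(1/200) + 104*(⅐)) = 2*(177*(1/200) + 104/7) = 2*(177/200 + 104/7) = 2*(22039/1400) = 22039/700 ≈ 31.484)
n*24 + v = 337*24 + 22039/700 = 8088 + 22039/700 = 5683639/700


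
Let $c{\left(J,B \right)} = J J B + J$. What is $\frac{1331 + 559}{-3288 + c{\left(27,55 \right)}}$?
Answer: $\frac{45}{877} \approx 0.051311$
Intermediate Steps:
$c{\left(J,B \right)} = J + B J^{2}$ ($c{\left(J,B \right)} = J^{2} B + J = B J^{2} + J = J + B J^{2}$)
$\frac{1331 + 559}{-3288 + c{\left(27,55 \right)}} = \frac{1331 + 559}{-3288 + 27 \left(1 + 55 \cdot 27\right)} = \frac{1890}{-3288 + 27 \left(1 + 1485\right)} = \frac{1890}{-3288 + 27 \cdot 1486} = \frac{1890}{-3288 + 40122} = \frac{1890}{36834} = 1890 \cdot \frac{1}{36834} = \frac{45}{877}$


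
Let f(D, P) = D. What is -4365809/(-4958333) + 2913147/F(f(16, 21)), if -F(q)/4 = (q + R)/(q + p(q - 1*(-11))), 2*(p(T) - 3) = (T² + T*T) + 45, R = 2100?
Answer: -967768431329293/3649333088 ≈ -2.6519e+5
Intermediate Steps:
p(T) = 51/2 + T² (p(T) = 3 + ((T² + T*T) + 45)/2 = 3 + ((T² + T²) + 45)/2 = 3 + (2*T² + 45)/2 = 3 + (45 + 2*T²)/2 = 3 + (45/2 + T²) = 51/2 + T²)
F(q) = -4*(2100 + q)/(51/2 + q + (11 + q)²) (F(q) = -4*(q + 2100)/(q + (51/2 + (q - 1*(-11))²)) = -4*(2100 + q)/(q + (51/2 + (q + 11)²)) = -4*(2100 + q)/(q + (51/2 + (11 + q)²)) = -4*(2100 + q)/(51/2 + q + (11 + q)²))
-4365809/(-4958333) + 2913147/F(f(16, 21)) = -4365809/(-4958333) + 2913147/((8*(-2100 - 1*16)/(293 + 2*16² + 46*16))) = -4365809*(-1/4958333) + 2913147/((8*(-2100 - 16)/(293 + 2*256 + 736))) = 4365809/4958333 + 2913147/((8*(-2116)/(293 + 512 + 736))) = 4365809/4958333 + 2913147/((8*(-2116)/1541)) = 4365809/4958333 + 2913147/((8*(1/1541)*(-2116))) = 4365809/4958333 + 2913147/(-736/67) = 4365809/4958333 + 2913147*(-67/736) = 4365809/4958333 - 195180849/736 = -967768431329293/3649333088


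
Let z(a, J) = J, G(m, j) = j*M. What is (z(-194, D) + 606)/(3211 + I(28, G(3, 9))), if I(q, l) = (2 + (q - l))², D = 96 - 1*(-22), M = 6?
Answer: 724/3787 ≈ 0.19118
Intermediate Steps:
D = 118 (D = 96 + 22 = 118)
G(m, j) = 6*j (G(m, j) = j*6 = 6*j)
I(q, l) = (2 + q - l)²
(z(-194, D) + 606)/(3211 + I(28, G(3, 9))) = (118 + 606)/(3211 + (2 + 28 - 6*9)²) = 724/(3211 + (2 + 28 - 1*54)²) = 724/(3211 + (2 + 28 - 54)²) = 724/(3211 + (-24)²) = 724/(3211 + 576) = 724/3787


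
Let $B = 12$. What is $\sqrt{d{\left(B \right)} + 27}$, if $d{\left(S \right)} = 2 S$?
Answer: $\sqrt{51} \approx 7.1414$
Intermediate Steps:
$\sqrt{d{\left(B \right)} + 27} = \sqrt{2 \cdot 12 + 27} = \sqrt{24 + 27} = \sqrt{51}$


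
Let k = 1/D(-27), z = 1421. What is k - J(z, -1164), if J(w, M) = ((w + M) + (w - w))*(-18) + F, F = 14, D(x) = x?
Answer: 124523/27 ≈ 4612.0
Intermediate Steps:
k = -1/27 (k = 1/(-27) = -1/27 ≈ -0.037037)
J(w, M) = 14 - 18*M - 18*w (J(w, M) = ((w + M) + (w - w))*(-18) + 14 = ((M + w) + 0)*(-18) + 14 = (M + w)*(-18) + 14 = (-18*M - 18*w) + 14 = 14 - 18*M - 18*w)
k - J(z, -1164) = -1/27 - (14 - 18*(-1164) - 18*1421) = -1/27 - (14 + 20952 - 25578) = -1/27 - 1*(-4612) = -1/27 + 4612 = 124523/27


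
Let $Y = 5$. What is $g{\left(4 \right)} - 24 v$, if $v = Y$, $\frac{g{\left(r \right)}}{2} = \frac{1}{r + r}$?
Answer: $- \frac{479}{4} \approx -119.75$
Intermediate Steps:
$g{\left(r \right)} = \frac{1}{r}$ ($g{\left(r \right)} = \frac{2}{r + r} = \frac{2}{2 r} = 2 \frac{1}{2 r} = \frac{1}{r}$)
$v = 5$
$g{\left(4 \right)} - 24 v = \frac{1}{4} - 120 = - \frac{479}{4}$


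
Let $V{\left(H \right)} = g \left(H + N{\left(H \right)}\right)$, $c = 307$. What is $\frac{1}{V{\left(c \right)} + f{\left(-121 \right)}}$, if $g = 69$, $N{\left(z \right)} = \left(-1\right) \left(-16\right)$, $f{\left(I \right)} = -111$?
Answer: $\frac{1}{22176} \approx 4.5094 \cdot 10^{-5}$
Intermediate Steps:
$N{\left(z \right)} = 16$
$V{\left(H \right)} = 1104 + 69 H$ ($V{\left(H \right)} = 69 \left(H + 16\right) = 69 \left(16 + H\right) = 1104 + 69 H$)
$\frac{1}{V{\left(c \right)} + f{\left(-121 \right)}} = \frac{1}{\left(1104 + 69 \cdot 307\right) - 111} = \frac{1}{\left(1104 + 21183\right) - 111} = \frac{1}{22287 - 111} = \frac{1}{22176}$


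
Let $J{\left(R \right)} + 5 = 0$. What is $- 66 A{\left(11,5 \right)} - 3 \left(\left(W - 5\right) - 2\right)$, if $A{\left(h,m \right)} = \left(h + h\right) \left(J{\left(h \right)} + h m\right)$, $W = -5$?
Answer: $-72564$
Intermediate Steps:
$J{\left(R \right)} = -5$ ($J{\left(R \right)} = -5 + 0 = -5$)
$A{\left(h,m \right)} = 2 h \left(-5 + h m\right)$ ($A{\left(h,m \right)} = \left(h + h\right) \left(-5 + h m\right) = 2 h \left(-5 + h m\right)$)
$- 66 A{\left(11,5 \right)} - 3 \left(\left(W - 5\right) - 2\right) = - 66 \cdot 2 \cdot 11 \left(-5 + 11 \cdot 5\right) - 3 \left(\left(-5 - 5\right) - 2\right) = - 66 \cdot 2 \cdot 11 \left(-5 + 55\right) - 3 \left(-10 - 2\right) = - 66 \cdot 2 \cdot 11 \cdot 50 - -36 = \left(-66\right) 1100 + 36 = -72600 + 36 = -72564$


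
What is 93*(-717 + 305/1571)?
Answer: -104727486/1571 ≈ -66663.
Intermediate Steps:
93*(-717 + 305/1571) = 93*(-1126102/1571) = -104727486/1571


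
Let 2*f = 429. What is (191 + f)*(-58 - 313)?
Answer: -300881/2 ≈ -1.5044e+5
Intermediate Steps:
f = 429/2 (f = (½)*429 = 429/2 ≈ 214.50)
(191 + f)*(-58 - 313) = (191 + 429/2)*(-58 - 313) = (811/2)*(-371) = -300881/2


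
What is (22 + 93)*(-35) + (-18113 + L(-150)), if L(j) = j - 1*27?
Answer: -22315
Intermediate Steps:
L(j) = -27 + j (L(j) = j - 27 = -27 + j)
(22 + 93)*(-35) + (-18113 + L(-150)) = (22 + 93)*(-35) + (-18113 + (-27 - 150)) = 115*(-35) + (-18113 - 177) = -4025 - 18290 = -22315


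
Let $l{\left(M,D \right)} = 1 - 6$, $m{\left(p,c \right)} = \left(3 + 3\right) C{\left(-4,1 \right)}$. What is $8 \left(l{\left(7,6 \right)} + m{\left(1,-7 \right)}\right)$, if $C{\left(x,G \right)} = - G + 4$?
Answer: $104$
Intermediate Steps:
$C{\left(x,G \right)} = 4 - G$
$m{\left(p,c \right)} = 18$ ($m{\left(p,c \right)} = \left(3 + 3\right) \left(4 - 1\right) = 6 \left(4 - 1\right) = 6 \cdot 3 = 18$)
$l{\left(M,D \right)} = -5$ ($l{\left(M,D \right)} = 1 - 6 = -5$)
$8 \left(l{\left(7,6 \right)} + m{\left(1,-7 \right)}\right) = 8 \left(-5 + 18\right) = 8 \cdot 13 = 104$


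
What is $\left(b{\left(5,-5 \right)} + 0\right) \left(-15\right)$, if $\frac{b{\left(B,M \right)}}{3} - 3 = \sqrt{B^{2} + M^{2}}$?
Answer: $-135 - 225 \sqrt{2} \approx -453.2$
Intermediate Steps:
$b{\left(B,M \right)} = 9 + 3 \sqrt{B^{2} + M^{2}}$
$\left(b{\left(5,-5 \right)} + 0\right) \left(-15\right) = \left(\left(9 + 3 \sqrt{5^{2} + \left(-5\right)^{2}}\right) + 0\right) \left(-15\right) = \left(\left(9 + 3 \sqrt{25 + 25}\right) + 0\right) \left(-15\right) = \left(\left(9 + 3 \sqrt{50}\right) + 0\right) \left(-15\right) = \left(\left(9 + 3 \cdot 5 \sqrt{2}\right) + 0\right) \left(-15\right) = \left(\left(9 + 15 \sqrt{2}\right) + 0\right) \left(-15\right) = \left(9 + 15 \sqrt{2}\right) \left(-15\right) = -135 - 225 \sqrt{2}$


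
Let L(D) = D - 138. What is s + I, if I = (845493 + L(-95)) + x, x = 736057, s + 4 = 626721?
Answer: 2208034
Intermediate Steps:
s = 626717 (s = -4 + 626721 = 626717)
L(D) = -138 + D
I = 1581317 (I = (845493 + (-138 - 95)) + 736057 = (845493 - 233) + 736057 = 845260 + 736057 = 1581317)
s + I = 626717 + 1581317 = 2208034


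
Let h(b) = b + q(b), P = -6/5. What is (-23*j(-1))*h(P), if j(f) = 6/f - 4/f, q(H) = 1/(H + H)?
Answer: -2231/30 ≈ -74.367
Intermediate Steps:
q(H) = 1/(2*H)
j(f) = 2/f
P = -6/5 (P = -6*⅕ = -6/5 ≈ -1.2000)
h(b) = b + 1/(2*b)
(-23*j(-1))*h(P) = (-46/(-1))*(-6/5 + 1/(2*(-6/5))) = (-46*(-1))*(-6/5 + (½)*(-⅚)) = (-23*(-2))*(-6/5 - 5/12) = 46*(-97/60) = -2231/30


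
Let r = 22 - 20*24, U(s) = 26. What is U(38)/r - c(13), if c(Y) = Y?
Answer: -2990/229 ≈ -13.057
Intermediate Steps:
r = -458 (r = 22 - 480 = -458)
U(38)/r - c(13) = 26/(-458) - 1*13 = 26*(-1/458) - 13 = -13/229 - 13 = -2990/229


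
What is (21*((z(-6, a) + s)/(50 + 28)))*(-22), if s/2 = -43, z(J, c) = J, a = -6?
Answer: 7084/13 ≈ 544.92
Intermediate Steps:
s = -86 (s = 2*(-43) = -86)
(21*((z(-6, a) + s)/(50 + 28)))*(-22) = (21*((-6 - 86)/(50 + 28)))*(-22) = (21*(-92/78))*(-22) = (21*(-92*1/78))*(-22) = (21*(-46/39))*(-22) = -322/13*(-22) = 7084/13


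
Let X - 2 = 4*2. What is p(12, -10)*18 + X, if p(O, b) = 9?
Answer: 172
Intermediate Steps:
X = 10 (X = 2 + 4*2 = 2 + 8 = 10)
p(12, -10)*18 + X = 9*18 + 10 = 162 + 10 = 172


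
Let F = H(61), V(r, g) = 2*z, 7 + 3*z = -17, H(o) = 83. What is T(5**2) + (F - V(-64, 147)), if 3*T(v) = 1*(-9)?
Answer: 96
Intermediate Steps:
z = -8 (z = -7/3 + (1/3)*(-17) = -7/3 - 17/3 = -8)
T(v) = -3 (T(v) = (1*(-9))/3 = (1/3)*(-9) = -3)
V(r, g) = -16 (V(r, g) = 2*(-8) = -16)
F = 83
T(5**2) + (F - V(-64, 147)) = -3 + (83 - 1*(-16)) = -3 + (83 + 16) = -3 + 99 = 96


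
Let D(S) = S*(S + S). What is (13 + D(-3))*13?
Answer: 403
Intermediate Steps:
D(S) = 2*S² (D(S) = S*(2*S) = 2*S²)
(13 + D(-3))*13 = (13 + 2*(-3)²)*13 = (13 + 2*9)*13 = (13 + 18)*13 = 31*13 = 403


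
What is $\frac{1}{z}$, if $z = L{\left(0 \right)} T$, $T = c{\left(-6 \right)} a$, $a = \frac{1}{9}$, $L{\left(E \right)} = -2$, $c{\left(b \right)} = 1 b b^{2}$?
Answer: $\frac{1}{48} \approx 0.020833$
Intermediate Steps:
$c{\left(b \right)} = b^{3}$ ($c{\left(b \right)} = b b^{2} = b^{3}$)
$a = \frac{1}{9} \approx 0.11111$
$T = -24$ ($T = \left(-6\right)^{3} \cdot \frac{1}{9} = \left(-216\right) \frac{1}{9} = -24$)
$z = 48$ ($z = \left(-2\right) \left(-24\right) = 48$)
$\frac{1}{z} = \frac{1}{48}$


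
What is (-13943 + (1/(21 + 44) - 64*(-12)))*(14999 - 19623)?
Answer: 3959873376/65 ≈ 6.0921e+7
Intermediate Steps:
(-13943 + (1/(21 + 44) - 64*(-12)))*(14999 - 19623) = (-13943 + (1/65 + 768))*(-4624) = (-13943 + 49921/65)*(-4624) = -856374/65*(-4624) = 3959873376/65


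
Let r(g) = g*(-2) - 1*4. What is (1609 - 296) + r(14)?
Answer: 1281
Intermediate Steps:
r(g) = -4 - 2*g (r(g) = -2*g - 4 = -4 - 2*g)
(1609 - 296) + r(14) = (1609 - 296) + (-4 - 2*14) = 1313 + (-4 - 28) = 1313 - 32 = 1281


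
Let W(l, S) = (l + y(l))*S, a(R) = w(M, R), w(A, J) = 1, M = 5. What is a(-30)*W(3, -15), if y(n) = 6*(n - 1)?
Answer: -225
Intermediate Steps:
y(n) = -6 + 6*n (y(n) = 6*(-1 + n) = -6 + 6*n)
a(R) = 1
W(l, S) = S*(-6 + 7*l) (W(l, S) = (l + (-6 + 6*l))*S = (-6 + 7*l)*S = S*(-6 + 7*l))
a(-30)*W(3, -15) = 1*(-15*(-6 + 7*3)) = 1*(-15*(-6 + 21)) = 1*(-15*15) = 1*(-225) = -225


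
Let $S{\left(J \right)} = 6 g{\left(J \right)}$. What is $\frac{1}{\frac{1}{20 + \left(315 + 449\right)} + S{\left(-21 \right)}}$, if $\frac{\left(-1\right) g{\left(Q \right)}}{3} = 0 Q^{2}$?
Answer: $784$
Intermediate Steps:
$g{\left(Q \right)} = 0$ ($g{\left(Q \right)} = - 3 \cdot 0 Q^{2} = \left(-3\right) 0 = 0$)
$S{\left(J \right)} = 0$ ($S{\left(J \right)} = 6 \cdot 0 = 0$)
$\frac{1}{\frac{1}{20 + \left(315 + 449\right)} + S{\left(-21 \right)}} = \frac{1}{\frac{1}{20 + \left(315 + 449\right)} + 0} = \frac{1}{\frac{1}{20 + 764} + 0} = \frac{1}{\frac{1}{784} + 0} = \frac{1}{\frac{1}{784}} = 784$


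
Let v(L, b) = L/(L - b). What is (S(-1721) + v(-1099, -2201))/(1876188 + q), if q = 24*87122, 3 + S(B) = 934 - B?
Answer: 2921405/4371761832 ≈ 0.00066824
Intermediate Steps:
S(B) = 931 - B (S(B) = -3 + (934 - B) = 931 - B)
q = 2090928
(S(-1721) + v(-1099, -2201))/(1876188 + q) = ((931 - 1*(-1721)) - 1099/(-1099 - 1*(-2201)))/(1876188 + 2090928) = ((931 + 1721) - 1099/(-1099 + 2201))/3967116 = (2652 - 1099/1102)*(1/3967116) = (2921405/1102)*(1/3967116) = 2921405/4371761832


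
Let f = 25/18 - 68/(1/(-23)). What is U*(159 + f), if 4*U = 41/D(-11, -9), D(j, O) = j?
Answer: -1272599/792 ≈ -1606.8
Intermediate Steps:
f = 28177/18 (f = 25*(1/18) - 68/(-1/23) = 25/18 - 68*(-23) = 25/18 + 1564 = 28177/18 ≈ 1565.4)
U = -41/44 (U = (41/(-11))/4 = (41*(-1/11))/4 = (¼)*(-41/11) = -41/44 ≈ -0.93182)
U*(159 + f) = -41*(159 + 28177/18)/44 = -41/44*31039/18 = -1272599/792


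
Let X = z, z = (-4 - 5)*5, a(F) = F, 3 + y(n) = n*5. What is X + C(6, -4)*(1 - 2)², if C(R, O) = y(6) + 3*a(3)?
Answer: -9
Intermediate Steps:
y(n) = -3 + 5*n (y(n) = -3 + n*5 = -3 + 5*n)
C(R, O) = 36 (C(R, O) = (-3 + 5*6) + 3*3 = (-3 + 30) + 9 = 27 + 9 = 36)
z = -45 (z = -9*5 = -45)
X = -45
X + C(6, -4)*(1 - 2)² = -45 + 36*(1 - 2)² = -45 + 36*(-1)² = -45 + 36*1 = -45 + 36 = -9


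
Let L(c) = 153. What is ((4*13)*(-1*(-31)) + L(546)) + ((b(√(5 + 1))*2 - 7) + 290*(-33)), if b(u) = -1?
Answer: -7814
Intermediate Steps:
((4*13)*(-1*(-31)) + L(546)) + ((b(√(5 + 1))*2 - 7) + 290*(-33)) = ((4*13)*(-1*(-31)) + 153) + ((-1*2 - 7) + 290*(-33)) = (52*31 + 153) + ((-2 - 7) - 9570) = (1612 + 153) + (-9 - 9570) = 1765 - 9579 = -7814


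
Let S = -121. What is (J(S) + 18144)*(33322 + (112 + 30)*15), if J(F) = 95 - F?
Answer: 650898720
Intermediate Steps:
(J(S) + 18144)*(33322 + (112 + 30)*15) = ((95 - 1*(-121)) + 18144)*(33322 + (112 + 30)*15) = ((95 + 121) + 18144)*(33322 + 142*15) = (216 + 18144)*(33322 + 2130) = 18360*35452 = 650898720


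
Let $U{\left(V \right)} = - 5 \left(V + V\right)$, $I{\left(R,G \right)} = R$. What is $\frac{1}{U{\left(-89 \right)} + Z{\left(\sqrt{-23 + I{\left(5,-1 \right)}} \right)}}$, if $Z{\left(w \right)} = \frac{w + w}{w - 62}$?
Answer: $\frac{214826}{191197147} + \frac{93 i \sqrt{2}}{764788588} \approx 0.0011236 + 1.7197 \cdot 10^{-7} i$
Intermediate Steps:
$U{\left(V \right)} = - 10 V$ ($U{\left(V \right)} = - 5 \cdot 2 V = - 10 V$)
$Z{\left(w \right)} = \frac{2 w}{-62 + w}$
$\frac{1}{U{\left(-89 \right)} + Z{\left(\sqrt{-23 + I{\left(5,-1 \right)}} \right)}} = \frac{1}{\left(-10\right) \left(-89\right) + \frac{2 \sqrt{-23 + 5}}{-62 + \sqrt{-23 + 5}}} = \frac{1}{890 + \frac{2 \sqrt{-18}}{-62 + \sqrt{-18}}} = \frac{1}{890 + \frac{2 \cdot 3 i \sqrt{2}}{-62 + 3 i \sqrt{2}}} = \frac{1}{890 + \frac{6 i \sqrt{2}}{-62 + 3 i \sqrt{2}}}$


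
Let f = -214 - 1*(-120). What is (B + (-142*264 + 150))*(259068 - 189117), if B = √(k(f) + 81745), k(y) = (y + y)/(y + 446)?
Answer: -2611830438 + 69951*√158257286/44 ≈ -2.5918e+9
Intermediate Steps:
f = -94 (f = -214 + 120 = -94)
k(y) = 2*y/(446 + y) (k(y) = (2*y)/(446 + y) = 2*y/(446 + y))
B = √158257286/44 (B = √(2*(-94)/(446 - 94) + 81745) = √(2*(-94)/352 + 81745) = √(2*(-94)*(1/352) + 81745) = √(-47/88 + 81745) = √(7193513/88) = √158257286/44 ≈ 285.91)
(B + (-142*264 + 150))*(259068 - 189117) = (√158257286/44 + (-142*264 + 150))*(259068 - 189117) = (√158257286/44 + (-37488 + 150))*69951 = (√158257286/44 - 37338)*69951 = (-37338 + √158257286/44)*69951 = -2611830438 + 69951*√158257286/44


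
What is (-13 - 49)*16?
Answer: -992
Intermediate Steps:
(-13 - 49)*16 = -62*16 = -992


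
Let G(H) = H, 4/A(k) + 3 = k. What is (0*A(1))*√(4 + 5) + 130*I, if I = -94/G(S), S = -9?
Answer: 12220/9 ≈ 1357.8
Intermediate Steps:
A(k) = 4/(-3 + k)
I = 94/9 (I = -94/(-9) = -94*(-⅑) = 94/9 ≈ 10.444)
(0*A(1))*√(4 + 5) + 130*I = (0*(4/(-3 + 1)))*√(4 + 5) + 130*(94/9) = (0*(4/(-2)))*√9 + 12220/9 = (0*(4*(-½)))*3 + 12220/9 = (0*(-2))*3 + 12220/9 = 0*3 + 12220/9 = 0 + 12220/9 = 12220/9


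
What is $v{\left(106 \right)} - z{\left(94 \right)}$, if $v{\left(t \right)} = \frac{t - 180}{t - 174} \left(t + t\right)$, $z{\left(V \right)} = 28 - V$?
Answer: $\frac{5044}{17} \approx 296.71$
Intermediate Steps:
$v{\left(t \right)} = \frac{2 t \left(-180 + t\right)}{-174 + t}$ ($v{\left(t \right)} = \frac{-180 + t}{-174 + t} 2 t = \frac{2 t \left(-180 + t\right)}{-174 + t}$)
$v{\left(106 \right)} - z{\left(94 \right)} = 2 \cdot 106 \frac{1}{-174 + 106} \left(-180 + 106\right) - \left(28 - 94\right) = 2 \cdot 106 \frac{1}{-68} \left(-74\right) - \left(28 - 94\right) = 2 \cdot 106 \left(- \frac{1}{68}\right) \left(-74\right) - -66 = \frac{3922}{17} + 66 = \frac{5044}{17}$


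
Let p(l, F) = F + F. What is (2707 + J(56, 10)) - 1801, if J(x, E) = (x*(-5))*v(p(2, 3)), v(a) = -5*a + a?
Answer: 7626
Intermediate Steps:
p(l, F) = 2*F
v(a) = -4*a
J(x, E) = 120*x (J(x, E) = (x*(-5))*(-8*3) = (-5*x)*(-4*6) = -5*x*(-24) = 120*x)
(2707 + J(56, 10)) - 1801 = (2707 + 120*56) - 1801 = (2707 + 6720) - 1801 = 9427 - 1801 = 7626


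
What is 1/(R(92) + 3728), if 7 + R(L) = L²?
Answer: 1/12185 ≈ 8.2068e-5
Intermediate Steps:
R(L) = -7 + L²
1/(R(92) + 3728) = 1/((-7 + 92²) + 3728) = 1/((-7 + 8464) + 3728) = 1/(8457 + 3728) = 1/12185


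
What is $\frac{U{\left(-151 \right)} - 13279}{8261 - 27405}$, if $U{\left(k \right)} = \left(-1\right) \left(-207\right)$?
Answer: $\frac{1634}{2393} \approx 0.68283$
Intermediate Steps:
$U{\left(k \right)} = 207$
$\frac{U{\left(-151 \right)} - 13279}{8261 - 27405} = \frac{207 - 13279}{8261 - 27405} = - \frac{13072}{-19144} = \left(-13072\right) \left(- \frac{1}{19144}\right) = \frac{1634}{2393}$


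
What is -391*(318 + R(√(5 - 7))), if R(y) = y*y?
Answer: -123556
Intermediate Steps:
R(y) = y²
-391*(318 + R(√(5 - 7))) = -391*(318 + (√(5 - 7))²) = -391*(318 + (√(-2))²) = -391*(318 + (I*√2)²) = -391*(318 - 2) = -391*316 = -123556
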